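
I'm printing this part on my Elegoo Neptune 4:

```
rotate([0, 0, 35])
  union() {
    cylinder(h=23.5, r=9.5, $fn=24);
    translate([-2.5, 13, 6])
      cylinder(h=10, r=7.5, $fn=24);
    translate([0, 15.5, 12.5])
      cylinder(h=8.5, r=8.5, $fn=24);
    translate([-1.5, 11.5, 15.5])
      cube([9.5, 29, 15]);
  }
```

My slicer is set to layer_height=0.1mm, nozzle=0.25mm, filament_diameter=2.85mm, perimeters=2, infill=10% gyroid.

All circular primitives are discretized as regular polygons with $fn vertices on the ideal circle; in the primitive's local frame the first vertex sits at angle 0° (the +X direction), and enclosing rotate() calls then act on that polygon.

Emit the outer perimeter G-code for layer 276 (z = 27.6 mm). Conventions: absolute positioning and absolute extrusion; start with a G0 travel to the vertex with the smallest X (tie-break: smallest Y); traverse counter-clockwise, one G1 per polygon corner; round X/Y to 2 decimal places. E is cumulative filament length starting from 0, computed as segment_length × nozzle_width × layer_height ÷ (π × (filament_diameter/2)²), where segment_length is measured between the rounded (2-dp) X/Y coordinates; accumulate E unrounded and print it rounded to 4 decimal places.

G0 X-24.46 Y32.32 Z27.60
G1 X-7.82 Y8.56 E0.1137
G1 X-0.04 Y14.01 E0.1509
G1 X-16.68 Y37.76 E0.2645
G1 X-24.46 Y32.32 E0.3017

At z = 27.6 mm: the cylinder does not reach this height (z outside [0, 23.5]); the cylinder at (-2.5, 13) is absent (z outside [6, 16]); the cylinder at (0, 15.5) does not reach this height (z outside [12.5, 21]); the cube at (-1.5, 11.5) is present — its section is the full 9.5×29 rectangle; Combining (union): only the 9.5×29 cube at (-1.5, 11.5) is present, so the union is just that shape — 1 connected region; (whole slice rotated 35° about Z — lengths, areas and connectivity unchanged). The outline is a single polygon with 4 vertices. Extrusion per mm of travel: 0.25 × 0.1 / (π × 1.425²) = 0.003919. Accumulating E over each segment gives final E = 0.3017.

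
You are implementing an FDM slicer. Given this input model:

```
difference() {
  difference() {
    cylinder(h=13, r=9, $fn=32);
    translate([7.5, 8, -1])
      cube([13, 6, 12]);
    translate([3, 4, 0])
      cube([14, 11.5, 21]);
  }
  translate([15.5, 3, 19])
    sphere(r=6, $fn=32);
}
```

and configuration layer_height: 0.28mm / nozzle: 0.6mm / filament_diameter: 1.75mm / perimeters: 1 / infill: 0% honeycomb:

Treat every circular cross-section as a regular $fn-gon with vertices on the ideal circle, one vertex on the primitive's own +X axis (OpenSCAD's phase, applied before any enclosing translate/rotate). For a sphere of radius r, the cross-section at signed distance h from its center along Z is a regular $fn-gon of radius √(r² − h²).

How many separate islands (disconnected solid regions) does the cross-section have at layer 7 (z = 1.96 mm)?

At z = 1.96 mm: the cylinder: section is a regular 32-gon, circumradius r=9; the 13×6 cube at (7.5, 8) contributes its full rectangle; the cube at (3, 4) (footprint 14×11.5) is included at this height; Taking the first minus the rest: starting from the r=9 cylinder, the 13×6 cube at (7.5, 8) misses the remaining region (no effect); the 14×11.5 cube at (3, 4) partially overlaps it — only the 14.15 mm² overlap (of its 161.00 mm²) is removed, clipping the outline — 1 connected region; the sphere at (15.5, 3) is absent (|z−center|=17.040 > r=6); After the difference (first − rest): none of the subtracted shapes is present at this height, so that combined region is unchanged — 1 connected region. Overall, the cross-section is a single solid region. Island count = 1.

1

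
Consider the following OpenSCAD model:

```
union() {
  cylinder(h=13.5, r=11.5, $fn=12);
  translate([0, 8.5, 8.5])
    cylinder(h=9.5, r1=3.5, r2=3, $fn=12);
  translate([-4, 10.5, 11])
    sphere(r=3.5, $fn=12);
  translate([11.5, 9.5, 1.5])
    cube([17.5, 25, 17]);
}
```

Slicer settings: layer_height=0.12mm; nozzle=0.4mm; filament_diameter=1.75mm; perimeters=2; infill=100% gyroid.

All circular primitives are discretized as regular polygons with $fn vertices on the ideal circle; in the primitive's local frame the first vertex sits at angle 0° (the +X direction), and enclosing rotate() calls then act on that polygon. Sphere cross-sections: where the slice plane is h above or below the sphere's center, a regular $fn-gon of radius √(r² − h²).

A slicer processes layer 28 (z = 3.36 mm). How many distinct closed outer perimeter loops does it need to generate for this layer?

At z = 3.36 mm: the r=11.5 cylinder gives a regular 12-gon of circumradius 11.5 (constant along its height); the cone at (0, 8.5) does not reach this height (z outside [8.5, 18]); the sphere at (-4, 10.5) is not intersected at this z (|z−center|=7.640 > r=3.5); the cube at (11.5, 9.5) is present — its section is the full 17.5×25 rectangle; Taking the union: the 2 present regions are separate (no shared area or edge), so areas and boundary lengths simply add and each stays a separate island — 2 connected regions. The result has 2 disconnected regions.

2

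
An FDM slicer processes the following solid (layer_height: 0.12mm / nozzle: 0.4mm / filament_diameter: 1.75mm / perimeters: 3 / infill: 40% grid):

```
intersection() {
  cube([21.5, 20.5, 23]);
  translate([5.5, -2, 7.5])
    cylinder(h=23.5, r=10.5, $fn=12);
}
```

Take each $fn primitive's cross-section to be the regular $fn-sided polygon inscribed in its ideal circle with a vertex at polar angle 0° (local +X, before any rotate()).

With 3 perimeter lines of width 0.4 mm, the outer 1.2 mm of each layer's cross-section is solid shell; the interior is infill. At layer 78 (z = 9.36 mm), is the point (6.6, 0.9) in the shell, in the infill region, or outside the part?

shell

At z = 9.36 mm: the 21.5×20.5 cube contributes its full rectangle; the r=10.5 cylinder at (5.5, -2) gives a regular 12-gon of circumradius 10.5 (constant along its height); Taking the intersection: the r=10.5 cylinder at (5.5, -2) partially overlaps the 21.5×20.5 cube; clipping to the common part keeps 104.90 mm² — 1 connected region. Overall, the cross-section is a single solid region. The nearest boundary edge runs (15.46, 0.00)→(0.00, 0.00); distance from the point to it = 0.90 mm. The point is inside the cross-section, 0.90 mm from the nearest boundary — within the 1.2 mm shell band (3 × 0.4).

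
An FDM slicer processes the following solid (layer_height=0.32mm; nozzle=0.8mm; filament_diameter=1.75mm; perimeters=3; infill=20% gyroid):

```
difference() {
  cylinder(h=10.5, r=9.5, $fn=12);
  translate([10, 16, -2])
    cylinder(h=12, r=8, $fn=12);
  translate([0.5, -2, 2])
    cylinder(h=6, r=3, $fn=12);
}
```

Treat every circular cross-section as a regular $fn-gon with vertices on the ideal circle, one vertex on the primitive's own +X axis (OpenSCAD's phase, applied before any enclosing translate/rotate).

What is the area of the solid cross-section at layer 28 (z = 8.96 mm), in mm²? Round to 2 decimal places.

270.75 mm²

At z = 8.96 mm: the cylinder: section is a regular 12-gon, circumradius r=9.5 (area = (12/2)·9.500²·sin(360°/12) = 270.75 mm²); the cylinder at (10, 16): section is a regular 12-gon, circumradius r=8 (area = (12/2)·8.000²·sin(360°/12) = 192.00 mm²); the cylinder at (0.5, -2) is absent (z outside [2, 8]); After the difference (first − rest): starting from the r=9.5 cylinder (270.75 mm²), the r=8 cylinder at (10, 16) misses the remaining region (no effect) — area = 270.75 mm². Overall, the cross-section is a single solid region. Net area = 270.75 mm².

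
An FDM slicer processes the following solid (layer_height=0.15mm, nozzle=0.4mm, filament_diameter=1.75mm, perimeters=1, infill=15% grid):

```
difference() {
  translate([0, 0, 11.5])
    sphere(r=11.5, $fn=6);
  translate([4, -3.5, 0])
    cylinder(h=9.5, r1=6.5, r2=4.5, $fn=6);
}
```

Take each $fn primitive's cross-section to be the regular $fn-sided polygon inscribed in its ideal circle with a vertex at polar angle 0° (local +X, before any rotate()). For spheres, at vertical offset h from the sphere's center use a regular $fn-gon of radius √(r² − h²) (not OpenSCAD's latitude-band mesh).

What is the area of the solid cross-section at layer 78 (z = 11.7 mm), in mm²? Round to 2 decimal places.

343.49 mm²

At z = 11.7 mm: the r=11.5 sphere contributes a regular 6-gon of circumradius √(11.5²−0.2²) = 11.498 (area = (6/2)·11.498²·sin(360°/6) = 343.49 mm²); the cone at (4, -3.5) is absent (z outside [0, 9.5]); Subtracting the remaining from the first: none of the subtracted shapes is present at this height, so the r=11.5 sphere is unchanged — area = 343.49 mm². Overall, the cross-section is a single solid region. Net area = 343.49 mm².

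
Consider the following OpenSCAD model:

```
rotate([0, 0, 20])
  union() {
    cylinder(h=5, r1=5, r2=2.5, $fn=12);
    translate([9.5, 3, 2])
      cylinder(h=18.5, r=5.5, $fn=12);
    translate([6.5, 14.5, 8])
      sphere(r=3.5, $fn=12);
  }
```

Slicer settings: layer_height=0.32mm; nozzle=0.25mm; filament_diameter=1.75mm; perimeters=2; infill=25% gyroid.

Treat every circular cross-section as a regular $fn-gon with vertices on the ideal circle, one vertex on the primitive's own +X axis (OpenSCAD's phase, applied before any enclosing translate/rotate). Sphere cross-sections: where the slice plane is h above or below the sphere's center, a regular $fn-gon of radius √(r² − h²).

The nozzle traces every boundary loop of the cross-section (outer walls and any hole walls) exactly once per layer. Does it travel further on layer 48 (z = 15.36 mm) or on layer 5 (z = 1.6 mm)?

layer 48 (z = 15.36 mm)

Layer 48 (z = 15.36): the cone does not reach this height (z outside [0, 5]); the r=5.5 cylinder at (9.5, 3) contributes a regular 12-gon of circumradius 5.5 (perimeter = 2·12·5.500·sin(180°/12) = 34.16 mm); the sphere at (6.5, 14.5) is absent (|z−center|=7.360 > r=3.5); Merging all regions: only the r=5.5 cylinder at (9.5, 3) is present, so the union is just that shape — boundary = 34.16 mm; (rotated 20° about Z; rotation is an isometry so areas/perimeters/island counts are preserved). So its perimeter = 34.16 mm. Layer 5 (z = 1.6): the cone: at t=0.320 of its height the radius interpolates to r₁+(r₂−r₁)t = 4.200, giving a regular 12-gon of that circumradius (perimeter = 2·12·4.200·sin(180°/12) = 26.09 mm); the cylinder at (9.5, 3) is not intersected at this z (z outside [2, 20.5]); the sphere at (6.5, 14.5) is absent (|z−center|=6.400 > r=3.5); Merging all regions: only the cone is present, so the union is just that shape — boundary = 26.09 mm; (rotated 20° about Z; rotation is an isometry so areas/perimeters/island counts are preserved). So its perimeter = 26.09 mm. Layer 48 is larger (34.16 vs 26.09 mm).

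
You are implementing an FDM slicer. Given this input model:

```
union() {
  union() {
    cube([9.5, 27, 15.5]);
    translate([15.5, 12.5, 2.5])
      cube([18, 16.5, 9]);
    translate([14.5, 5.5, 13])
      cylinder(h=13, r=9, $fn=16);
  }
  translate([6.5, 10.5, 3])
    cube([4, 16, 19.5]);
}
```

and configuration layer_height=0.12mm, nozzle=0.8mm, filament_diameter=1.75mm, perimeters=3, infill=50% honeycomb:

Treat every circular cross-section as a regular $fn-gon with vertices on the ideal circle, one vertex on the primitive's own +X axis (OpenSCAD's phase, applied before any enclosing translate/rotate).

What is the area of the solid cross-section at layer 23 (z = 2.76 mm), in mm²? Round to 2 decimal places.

553.50 mm²

At z = 2.76 mm: the 9.5×27 cube contributes its full rectangle (area 256.50 mm²); the cube at (15.5, 12.5) (footprint 18×16.5) is included at this height (area 297.00 mm²); the cylinder at (14.5, 5.5) does not reach this height (z outside [13, 26]); Merging all regions: the 2 present regions are separate (no shared area or edge), so areas and boundary lengths simply add and each stays a separate island — area = 553.50 mm²; the cube at (6.5, 10.5) is absent (z outside [3, 22.5]); Merging all regions: only the result so far is present, so the union is just that shape — area = 553.50 mm². Overall, the cross-section has 2 separate islands. Net area = 553.50 mm².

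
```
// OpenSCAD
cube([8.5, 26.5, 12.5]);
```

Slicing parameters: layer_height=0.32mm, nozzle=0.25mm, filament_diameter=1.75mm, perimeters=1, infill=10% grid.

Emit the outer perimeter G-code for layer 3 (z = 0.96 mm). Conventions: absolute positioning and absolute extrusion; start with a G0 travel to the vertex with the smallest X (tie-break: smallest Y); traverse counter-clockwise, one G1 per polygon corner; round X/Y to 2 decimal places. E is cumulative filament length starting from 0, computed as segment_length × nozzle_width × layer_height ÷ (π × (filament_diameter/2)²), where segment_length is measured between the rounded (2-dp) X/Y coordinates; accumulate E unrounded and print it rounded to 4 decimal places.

G0 X0.00 Y0.00 Z0.96
G1 X8.50 Y0.00 E0.2827
G1 X8.50 Y26.50 E1.1641
G1 X0.00 Y26.50 E1.4468
G1 X0.00 Y0.00 E2.3282

At z = 0.96 mm: the 8.5×26.5 cube contributes its full rectangle. The outline is a single polygon with 4 vertices. Extrusion per mm of travel: 0.25 × 0.32 / (π × 0.875²) = 0.033260. Accumulating E over each segment gives final E = 2.3282.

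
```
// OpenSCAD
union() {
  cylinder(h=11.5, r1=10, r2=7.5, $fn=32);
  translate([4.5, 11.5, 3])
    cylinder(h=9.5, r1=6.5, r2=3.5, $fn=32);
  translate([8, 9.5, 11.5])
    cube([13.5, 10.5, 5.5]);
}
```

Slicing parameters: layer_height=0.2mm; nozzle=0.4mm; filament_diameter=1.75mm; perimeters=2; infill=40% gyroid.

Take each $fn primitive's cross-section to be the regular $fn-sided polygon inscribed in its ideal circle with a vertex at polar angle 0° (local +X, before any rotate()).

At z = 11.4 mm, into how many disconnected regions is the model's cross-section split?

At z = 11.4 mm: the cone: at t=0.991 of its height the radius interpolates to r₁+(r₂−r₁)t = 7.522, giving a regular 32-gon of that circumradius; the cone at (4.5, 11.5) (r1=6.5→r2=3.5) has section circumradius 3.847 here — a regular 32-gon; the cube at (8, 9.5) is not intersected at this z (z outside [11.5, 17]); Taking the union: the 2 present regions are separate (no shared area or edge), so areas and boundary lengths simply add and each stays a separate island — 2 connected regions. The result has 2 disconnected regions.

2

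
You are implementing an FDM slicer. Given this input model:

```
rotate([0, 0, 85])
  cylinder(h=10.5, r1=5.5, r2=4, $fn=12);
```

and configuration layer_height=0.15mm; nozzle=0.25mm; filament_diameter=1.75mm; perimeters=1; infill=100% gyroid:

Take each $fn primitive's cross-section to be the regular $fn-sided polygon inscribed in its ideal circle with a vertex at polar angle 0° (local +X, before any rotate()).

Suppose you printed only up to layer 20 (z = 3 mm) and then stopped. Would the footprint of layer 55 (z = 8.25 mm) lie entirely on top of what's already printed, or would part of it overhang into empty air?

entirely on top

Compare the two slices. At z = 3: the cone (r1=5.5→r2=4) has section circumradius 5.071 here — a regular 12-gon (area = (12/2)·5.071²·sin(360°/12) = 77.16 mm²); (whole slice rotated 85° about Z — lengths, areas and connectivity unchanged). At z = 8.25: the cone (r1=5.5→r2=4) has section circumradius 4.321 here — a regular 12-gon (area = (12/2)·4.321²·sin(360°/12) = 56.02 mm²); (whole slice rotated 85° about Z — lengths, areas and connectivity unchanged). Checking containment: the cross-section at z = 8.25 is a subset of the cross-section at z = 3.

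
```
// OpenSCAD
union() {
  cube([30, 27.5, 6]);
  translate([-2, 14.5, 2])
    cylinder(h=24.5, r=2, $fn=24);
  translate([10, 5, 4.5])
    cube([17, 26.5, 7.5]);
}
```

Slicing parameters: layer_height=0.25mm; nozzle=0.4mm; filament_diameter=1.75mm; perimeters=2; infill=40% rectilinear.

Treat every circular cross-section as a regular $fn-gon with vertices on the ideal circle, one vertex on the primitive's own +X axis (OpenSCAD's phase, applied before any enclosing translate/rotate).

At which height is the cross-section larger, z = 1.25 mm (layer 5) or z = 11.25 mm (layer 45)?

Layer 5 (z = 1.25): the cube (footprint 30×27.5) is included at this height (area 825.00 mm²); the cylinder at (-2, 14.5) is not intersected at this z (z outside [2, 26.5]); the cube at (10, 5) is absent (z outside [4.5, 12]); Merging all regions: only the 30×27.5 cube is present, so the union is just that shape — area = 825.00 mm². So its area = 825.00 mm². Layer 45 (z = 11.25): the cube is absent (z outside [0, 6]); the r=2 cylinder at (-2, 14.5) gives a regular 24-gon of circumradius 2 (constant along its height) (area = (24/2)·2.000²·sin(360°/24) = 12.42 mm²); the 17×26.5 cube at (10, 5) contributes its full rectangle (area 450.50 mm²); Taking the union: the 2 present regions are separate (no shared area or edge), so areas and boundary lengths simply add and each stays a separate island — area = 462.92 mm². So its area = 462.92 mm². Layer 5 is larger (825.00 vs 462.92 mm²).

layer 5 (z = 1.25 mm)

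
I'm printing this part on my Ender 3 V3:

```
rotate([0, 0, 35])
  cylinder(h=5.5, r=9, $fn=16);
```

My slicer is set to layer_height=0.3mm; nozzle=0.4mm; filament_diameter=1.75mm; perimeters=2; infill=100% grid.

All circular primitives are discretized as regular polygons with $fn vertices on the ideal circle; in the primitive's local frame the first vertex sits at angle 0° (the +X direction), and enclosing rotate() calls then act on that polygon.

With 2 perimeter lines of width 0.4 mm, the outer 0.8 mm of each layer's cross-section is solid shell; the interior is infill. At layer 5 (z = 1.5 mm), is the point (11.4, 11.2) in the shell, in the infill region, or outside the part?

outside

At z = 1.5 mm: the r=9 cylinder contributes a regular 16-gon of circumradius 9; (rotated 35° about Z; rotation is an isometry so areas/perimeters/island counts are preserved). Overall, the cross-section is a single solid region. Undo the 35° rotation: the query point maps to (15.762, 2.636) in the un-rotated model frame. The nearest boundary edge runs (9.00, 0.00)→(8.31, 3.44); distance from the point to it = 7.15 mm. The point is not inside any of the regions above, so it lies outside the cross-section (7.15 mm from the nearest boundary).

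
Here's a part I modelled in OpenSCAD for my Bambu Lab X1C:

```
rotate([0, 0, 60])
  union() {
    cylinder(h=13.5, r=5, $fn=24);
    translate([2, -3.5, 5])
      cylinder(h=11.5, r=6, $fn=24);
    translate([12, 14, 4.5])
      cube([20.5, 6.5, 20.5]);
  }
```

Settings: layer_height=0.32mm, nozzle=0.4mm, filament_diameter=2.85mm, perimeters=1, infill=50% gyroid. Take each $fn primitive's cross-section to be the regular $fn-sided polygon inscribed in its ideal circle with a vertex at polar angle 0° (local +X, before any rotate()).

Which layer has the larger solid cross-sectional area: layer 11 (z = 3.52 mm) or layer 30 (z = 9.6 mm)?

layer 30 (z = 9.6 mm)

Layer 11 (z = 3.52): the r=5 cylinder contributes a regular 24-gon of circumradius 5 (area = (24/2)·5.000²·sin(360°/24) = 77.65 mm²); the cylinder at (2, -3.5) is absent (z outside [5, 16.5]); the cube at (12, 14) is not intersected at this z (z outside [4.5, 25]); Combining (union): only the r=5 cylinder is present, so the union is just that shape — area = 77.65 mm²; (rotated 60° about Z; rotation is an isometry so areas/perimeters/island counts are preserved). So its area = 77.65 mm². Layer 30 (z = 9.6): the r=5 cylinder gives a regular 24-gon of circumradius 5 (constant along its height) (area = (24/2)·5.000²·sin(360°/24) = 77.65 mm²); the r=6 cylinder at (2, -3.5) gives a regular 24-gon of circumradius 6 (constant along its height) (area = (24/2)·6.000²·sin(360°/24) = 111.81 mm²); the cube at (12, 14) (footprint 20.5×6.5) is included at this height (area 133.25 mm²); Merging all regions: the regions partially overlap — summed areas 322.71 mm² minus the doubly-counted overlap 50.21 mm² gives 272.50 mm² — area = 272.50 mm²; (rotated 60° about Z; rotation is an isometry so areas/perimeters/island counts are preserved). So its area = 272.50 mm². Layer 30 is larger (272.50 vs 77.65 mm²).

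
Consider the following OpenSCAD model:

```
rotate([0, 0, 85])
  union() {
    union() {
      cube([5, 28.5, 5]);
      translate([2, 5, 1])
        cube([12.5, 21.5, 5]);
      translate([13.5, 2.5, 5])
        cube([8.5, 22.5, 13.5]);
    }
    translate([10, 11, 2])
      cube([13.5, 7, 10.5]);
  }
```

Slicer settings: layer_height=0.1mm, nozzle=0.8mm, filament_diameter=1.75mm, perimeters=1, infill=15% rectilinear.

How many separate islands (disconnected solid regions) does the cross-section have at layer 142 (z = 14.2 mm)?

At z = 14.2 mm: the cube is not intersected at this z (z outside [0, 5]); the cube at (2, 5) does not reach this height (z outside [1, 6]); the cube at (13.5, 2.5) (footprint 8.5×22.5) is included at this height; Merging all regions: only the 8.5×22.5 cube at (13.5, 2.5) is present, so the union is just that shape — 1 connected region; the cube at (10, 11) is absent (z outside [2, 12.5]); Combining (union): only the result so far is present, so the union is just that shape — 1 connected region; (rotated 85° about Z; rotation is an isometry so areas/perimeters/island counts are preserved). Overall, the cross-section is a single solid region. Island count = 1.

1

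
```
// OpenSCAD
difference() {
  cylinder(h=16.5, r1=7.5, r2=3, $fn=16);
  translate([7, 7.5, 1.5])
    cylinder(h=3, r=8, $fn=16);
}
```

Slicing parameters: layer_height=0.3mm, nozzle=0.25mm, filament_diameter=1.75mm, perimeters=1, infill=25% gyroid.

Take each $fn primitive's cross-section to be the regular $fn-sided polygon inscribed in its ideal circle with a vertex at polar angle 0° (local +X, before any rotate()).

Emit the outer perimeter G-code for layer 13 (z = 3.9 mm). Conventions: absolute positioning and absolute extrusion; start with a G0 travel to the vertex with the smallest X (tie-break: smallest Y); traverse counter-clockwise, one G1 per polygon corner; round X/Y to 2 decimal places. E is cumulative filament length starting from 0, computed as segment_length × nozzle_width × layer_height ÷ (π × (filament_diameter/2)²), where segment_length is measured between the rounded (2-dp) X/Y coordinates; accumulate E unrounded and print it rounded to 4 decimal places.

G0 X-6.44 Y0.00 Z3.90
G1 X-5.95 Y-2.46 E0.0782
G1 X-4.55 Y-4.55 E0.1567
G1 X-2.46 Y-5.95 E0.2351
G1 X0.00 Y-6.44 E0.3133
G1 X2.46 Y-5.95 E0.3915
G1 X4.55 Y-4.55 E0.4700
G1 X5.95 Y-2.46 E0.5484
G1 X6.36 Y-0.37 E0.6148
G1 X3.94 Y0.11 E0.6917
G1 X1.34 Y1.84 E0.7891
G1 X-0.39 Y4.44 E0.8865
G1 X-0.76 Y6.29 E0.9453
G1 X-2.46 Y5.95 E0.9994
G1 X-4.55 Y4.55 E1.0778
G1 X-5.95 Y2.46 E1.1563
G1 X-6.44 Y0.00 E1.2345

At z = 3.9 mm: the cone (r1=7.5→r2=3) has section circumradius 6.436 here — a regular 16-gon; the cylinder at (7, 7.5): section is a regular 16-gon, circumradius r=8; Subtracting the remaining from the first: starting from the cone, the r=8 cylinder at (7, 7.5) partially overlaps it — only the 26.91 mm² overlap (of its 195.93 mm²) is removed, clipping the outline — 1 connected region. The outline is a single polygon with 16 vertices. Extrusion per mm of travel: 0.25 × 0.3 / (π × 0.875²) = 0.031181. Accumulating E over each segment gives final E = 1.2345.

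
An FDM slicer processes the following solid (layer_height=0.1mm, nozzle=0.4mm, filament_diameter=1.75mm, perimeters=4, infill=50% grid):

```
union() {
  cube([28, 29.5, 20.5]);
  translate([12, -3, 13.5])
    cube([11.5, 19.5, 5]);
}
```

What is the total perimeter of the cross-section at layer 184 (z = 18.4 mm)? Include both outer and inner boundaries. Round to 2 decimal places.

At z = 18.4 mm: the 28×29.5 cube contributes its full rectangle (perimeter 115.00 mm); the cube at (12, -3) is present — its section is the full 11.5×19.5 rectangle (perimeter 62.00 mm); Merging all regions: the regions partially overlap (shared area 189.75 mm²), so the edge portions inside another operand are dropped and the merged outline is re-measured after clipping — boundary = 121.00 mm. Overall, the cross-section is a single solid region. Total boundary length (outer) = 121.00 mm.

121.00 mm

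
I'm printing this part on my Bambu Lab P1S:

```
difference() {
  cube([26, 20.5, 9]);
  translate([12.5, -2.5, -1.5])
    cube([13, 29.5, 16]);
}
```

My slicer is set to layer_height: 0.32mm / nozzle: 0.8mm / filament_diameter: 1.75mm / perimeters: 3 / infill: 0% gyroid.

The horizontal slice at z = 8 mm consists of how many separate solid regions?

At z = 8 mm: the cube (footprint 26×20.5) is included at this height; the cube at (12.5, -2.5) is present — its section is the full 13×29.5 rectangle; Taking the first minus the rest: starting from the 26×20.5 cube, the 13×29.5 cube at (12.5, -2.5) partially overlaps it — only the 266.50 mm² overlap (of its 383.50 mm²) is removed, clipping the outline — 2 connected regions. The result has 2 disconnected regions.

2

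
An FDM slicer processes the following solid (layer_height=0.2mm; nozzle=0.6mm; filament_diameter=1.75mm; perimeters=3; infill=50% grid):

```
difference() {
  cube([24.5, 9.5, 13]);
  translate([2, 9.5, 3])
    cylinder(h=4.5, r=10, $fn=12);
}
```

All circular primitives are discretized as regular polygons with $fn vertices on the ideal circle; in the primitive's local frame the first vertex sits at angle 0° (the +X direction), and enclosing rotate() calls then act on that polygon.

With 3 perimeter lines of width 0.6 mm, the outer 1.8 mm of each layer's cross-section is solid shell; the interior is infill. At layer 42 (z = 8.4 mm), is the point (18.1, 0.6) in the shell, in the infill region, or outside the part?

At z = 8.4 mm: the 24.5×9.5 cube contributes its full rectangle; the cylinder at (2, 9.5) is not intersected at this z (z outside [3, 7.5]); Subtracting the remaining from the first: none of the subtracted shapes is present at this height, so the 24.5×9.5 cube is unchanged — 1 connected region. Overall, the cross-section is a single solid region. The nearest boundary edge runs (0.00, 0.00)→(24.50, 0.00); distance from the point to it = 0.60 mm. The point is inside the cross-section, 0.60 mm from the nearest boundary — within the 1.8 mm shell band (3 × 0.6).

shell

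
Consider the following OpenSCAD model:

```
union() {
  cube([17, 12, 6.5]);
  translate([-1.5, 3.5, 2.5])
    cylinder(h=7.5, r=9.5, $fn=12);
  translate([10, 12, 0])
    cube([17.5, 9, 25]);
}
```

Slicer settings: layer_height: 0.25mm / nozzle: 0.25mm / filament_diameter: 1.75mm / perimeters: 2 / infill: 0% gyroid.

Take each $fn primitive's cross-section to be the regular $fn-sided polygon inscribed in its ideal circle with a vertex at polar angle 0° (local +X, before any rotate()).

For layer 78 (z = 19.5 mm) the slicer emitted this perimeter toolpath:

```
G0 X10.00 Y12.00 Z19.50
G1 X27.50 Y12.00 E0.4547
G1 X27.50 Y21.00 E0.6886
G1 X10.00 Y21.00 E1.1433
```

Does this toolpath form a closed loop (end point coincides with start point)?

Start point (G0): (10.00, 12.00). End point (last G1): the path does not return to the start — open.

no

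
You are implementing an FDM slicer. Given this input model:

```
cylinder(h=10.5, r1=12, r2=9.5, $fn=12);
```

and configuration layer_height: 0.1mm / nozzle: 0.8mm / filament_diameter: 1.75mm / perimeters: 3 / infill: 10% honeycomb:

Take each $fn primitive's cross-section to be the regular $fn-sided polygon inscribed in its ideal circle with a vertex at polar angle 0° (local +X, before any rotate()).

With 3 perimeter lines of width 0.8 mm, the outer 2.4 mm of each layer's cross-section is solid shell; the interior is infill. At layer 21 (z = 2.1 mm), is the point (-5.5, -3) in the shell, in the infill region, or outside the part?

At z = 2.1 mm: the cone contributes a regular 12-gon of circumradius 11.500 (interpolated between r1=12 and r2=9.5 at t=0.200). Overall, the cross-section is a single solid region. The nearest boundary edge runs (-11.50, 0.00)→(-9.96, -5.75); distance from the point to it = 5.02 mm. The point is inside the cross-section and 5.02 mm from the nearest boundary — more than the 2.4 mm shell width (3 × 0.8), so it's in the infill interior.

infill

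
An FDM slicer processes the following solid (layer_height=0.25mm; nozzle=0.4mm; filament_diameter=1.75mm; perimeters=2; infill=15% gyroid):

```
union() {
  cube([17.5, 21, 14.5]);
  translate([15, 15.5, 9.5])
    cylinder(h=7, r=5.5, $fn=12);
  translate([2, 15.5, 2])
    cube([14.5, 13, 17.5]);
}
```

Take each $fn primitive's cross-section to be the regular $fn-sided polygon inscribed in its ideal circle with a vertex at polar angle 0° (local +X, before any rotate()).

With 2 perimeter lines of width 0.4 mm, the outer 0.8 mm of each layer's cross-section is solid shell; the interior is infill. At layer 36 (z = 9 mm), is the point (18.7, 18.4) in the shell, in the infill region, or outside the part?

outside

At z = 9 mm: the 17.5×21 cube contributes its full rectangle; the cylinder at (15, 15.5) does not reach this height (z outside [9.5, 16.5]); the cube at (2, 15.5) is present — its section is the full 14.5×13 rectangle; Combining (union): the regions partially overlap (shared area 79.75 mm²), so overlapping operands fuse into one piece — 1 connected region. Overall, the cross-section is a single solid region. The nearest boundary edge runs (17.50, 21.00)→(17.50, 0.00); distance from the point to it = 1.20 mm. The point is not inside any of the regions above, so it lies outside the cross-section (1.20 mm from the nearest boundary).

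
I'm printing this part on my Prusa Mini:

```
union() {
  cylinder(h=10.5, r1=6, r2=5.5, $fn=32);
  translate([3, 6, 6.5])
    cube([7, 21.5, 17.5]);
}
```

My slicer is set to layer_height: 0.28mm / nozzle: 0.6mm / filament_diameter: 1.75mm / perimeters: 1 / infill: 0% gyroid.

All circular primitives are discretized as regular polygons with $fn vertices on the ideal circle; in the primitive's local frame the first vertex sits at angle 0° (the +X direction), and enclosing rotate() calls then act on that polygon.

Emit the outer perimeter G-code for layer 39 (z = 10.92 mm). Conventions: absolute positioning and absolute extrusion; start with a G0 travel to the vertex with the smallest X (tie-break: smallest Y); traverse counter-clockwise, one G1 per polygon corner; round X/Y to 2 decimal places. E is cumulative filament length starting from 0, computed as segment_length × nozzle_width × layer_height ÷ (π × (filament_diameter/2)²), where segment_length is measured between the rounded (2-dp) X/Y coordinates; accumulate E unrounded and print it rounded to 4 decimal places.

At z = 10.92 mm: the cone is absent (z outside [0, 10.5]); the cube at (3, 6) is present — its section is the full 7×21.5 rectangle; Merging all regions: only the 7×21.5 cube at (3, 6) is present, so the union is just that shape — 1 connected region. The outline is a single polygon with 4 vertices. Extrusion per mm of travel: 0.6 × 0.28 / (π × 0.875²) = 0.069846. Accumulating E over each segment gives final E = 3.9812.

G0 X3.00 Y6.00 Z10.92
G1 X10.00 Y6.00 E0.4889
G1 X10.00 Y27.50 E1.9906
G1 X3.00 Y27.50 E2.4795
G1 X3.00 Y6.00 E3.9812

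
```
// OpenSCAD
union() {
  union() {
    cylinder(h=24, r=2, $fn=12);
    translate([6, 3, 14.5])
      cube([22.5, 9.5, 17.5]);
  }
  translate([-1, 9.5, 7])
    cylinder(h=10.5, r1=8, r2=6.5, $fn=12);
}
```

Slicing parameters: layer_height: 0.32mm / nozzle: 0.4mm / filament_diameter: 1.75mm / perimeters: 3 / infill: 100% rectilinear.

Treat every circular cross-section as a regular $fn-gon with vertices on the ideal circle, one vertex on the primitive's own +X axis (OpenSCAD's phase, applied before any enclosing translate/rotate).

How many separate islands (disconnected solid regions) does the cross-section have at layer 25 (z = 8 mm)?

1

At z = 8 mm: the r=2 cylinder gives a regular 12-gon of circumradius 2 (constant along its height); the cube at (6, 3) is absent (z outside [14.5, 32]); Taking the union: only the r=2 cylinder is present, so the union is just that shape — 1 connected region; the cone at (-1, 9.5) (r1=8→r2=6.5) has section circumradius 7.857 here — a regular 12-gon; Taking the union: the regions partially overlap (shared area 0.10 mm²), so overlapping operands fuse into one piece — 1 connected region. Overall, the cross-section is a single solid region. Island count = 1.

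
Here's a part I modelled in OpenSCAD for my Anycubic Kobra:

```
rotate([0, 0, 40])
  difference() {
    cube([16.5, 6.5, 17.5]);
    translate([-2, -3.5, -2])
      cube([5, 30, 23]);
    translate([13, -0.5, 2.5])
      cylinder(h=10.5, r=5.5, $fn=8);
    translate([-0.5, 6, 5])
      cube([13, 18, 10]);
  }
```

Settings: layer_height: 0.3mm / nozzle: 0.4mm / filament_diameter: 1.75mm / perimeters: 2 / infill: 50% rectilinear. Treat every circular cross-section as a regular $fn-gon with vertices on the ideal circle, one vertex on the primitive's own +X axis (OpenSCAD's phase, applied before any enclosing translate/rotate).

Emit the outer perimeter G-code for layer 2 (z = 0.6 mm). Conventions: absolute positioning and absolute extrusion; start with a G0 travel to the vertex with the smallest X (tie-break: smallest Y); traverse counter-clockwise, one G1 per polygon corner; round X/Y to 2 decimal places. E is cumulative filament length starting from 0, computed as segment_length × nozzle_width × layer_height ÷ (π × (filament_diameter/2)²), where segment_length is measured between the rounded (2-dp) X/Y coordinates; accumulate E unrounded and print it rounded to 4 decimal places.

G0 X-1.88 Y6.91 Z0.60
G1 X2.30 Y1.93 E0.3244
G1 X12.64 Y10.61 E0.9979
G1 X8.46 Y15.59 E1.3223
G1 X-1.88 Y6.91 E1.9958

At z = 0.6 mm: the cube (footprint 16.5×6.5) is included at this height; the 5×30 cube at (-2, -3.5) contributes its full rectangle; the cylinder at (13, -0.5) does not reach this height (z outside [2.5, 13]); the cube at (-0.5, 6) is absent (z outside [5, 15]); Taking the first minus the rest: starting from the 16.5×6.5 cube, the 5×30 cube at (-2, -3.5) partially overlaps it — only the 19.50 mm² overlap (of its 150.00 mm²) is removed, clipping the outline — 1 connected region; (whole slice rotated 40° about Z — lengths, areas and connectivity unchanged). The outline is a single polygon with 4 vertices. Extrusion per mm of travel: 0.4 × 0.3 / (π × 0.875²) = 0.049890. Accumulating E over each segment gives final E = 1.9958.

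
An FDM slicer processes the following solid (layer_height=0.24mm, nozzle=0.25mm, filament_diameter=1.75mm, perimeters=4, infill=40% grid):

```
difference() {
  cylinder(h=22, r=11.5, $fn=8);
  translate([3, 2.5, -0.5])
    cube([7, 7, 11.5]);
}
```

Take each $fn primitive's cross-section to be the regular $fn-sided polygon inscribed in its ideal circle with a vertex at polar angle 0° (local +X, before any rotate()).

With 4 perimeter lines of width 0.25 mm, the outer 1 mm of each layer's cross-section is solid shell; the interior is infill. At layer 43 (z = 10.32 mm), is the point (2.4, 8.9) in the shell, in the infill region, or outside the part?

shell

At z = 10.32 mm: the r=11.5 cylinder gives a regular 8-gon of circumradius 11.5 (constant along its height); the cube at (3, 2.5) (footprint 7×7) is included at this height; After the difference (first − rest): starting from the r=11.5 cylinder, the 7×7 cube at (3, 2.5) partially overlaps it — only the 39.97 mm² overlap (of its 49.00 mm²) is removed, clipping the outline — 1 connected region. Overall, the cross-section is a single solid region. The nearest boundary edge runs (3.00, 9.50)→(3.00, 2.50); distance from the point to it = 0.60 mm. The point is inside the cross-section, 0.60 mm from the nearest boundary — within the 1 mm shell band (4 × 0.25).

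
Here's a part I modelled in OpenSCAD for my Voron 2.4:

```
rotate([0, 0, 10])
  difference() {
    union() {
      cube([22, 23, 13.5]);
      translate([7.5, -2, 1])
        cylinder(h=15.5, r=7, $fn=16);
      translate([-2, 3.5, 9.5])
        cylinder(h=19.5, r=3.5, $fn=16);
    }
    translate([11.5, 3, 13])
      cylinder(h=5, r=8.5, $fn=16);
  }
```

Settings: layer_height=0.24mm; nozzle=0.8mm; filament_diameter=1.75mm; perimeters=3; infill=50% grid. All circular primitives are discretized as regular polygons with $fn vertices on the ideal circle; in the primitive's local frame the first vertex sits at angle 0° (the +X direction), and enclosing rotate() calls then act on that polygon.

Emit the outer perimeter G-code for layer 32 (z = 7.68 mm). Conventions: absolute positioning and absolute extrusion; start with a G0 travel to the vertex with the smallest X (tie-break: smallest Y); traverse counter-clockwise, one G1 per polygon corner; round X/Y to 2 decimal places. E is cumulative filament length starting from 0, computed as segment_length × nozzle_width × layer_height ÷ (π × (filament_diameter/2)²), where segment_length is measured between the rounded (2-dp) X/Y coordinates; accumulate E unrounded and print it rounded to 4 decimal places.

G0 X-3.99 Y22.65 Z7.68
G1 X0.00 Y0.00 E1.8359
G1 X0.88 Y0.16 E1.9073
G1 X0.84 Y-1.88 E2.0701
G1 X1.83 Y-4.43 E2.2885
G1 X3.72 Y-6.40 E2.5064
G1 X6.22 Y-7.50 E2.7244
G1 X8.95 Y-7.56 E2.9424
G1 X11.49 Y-6.57 E3.1600
G1 X13.47 Y-4.68 E3.3785
G1 X14.57 Y-2.18 E3.5965
G1 X14.63 Y0.55 E3.8145
G1 X13.89 Y2.45 E3.9773
G1 X21.67 Y3.82 E4.6079
G1 X17.67 Y26.47 E6.4439
G1 X-3.99 Y22.65 E8.1995

At z = 7.68 mm: the 22×23 cube contributes its full rectangle; the r=7 cylinder at (7.5, -2) gives a regular 16-gon of circumradius 7 (constant along its height); the cylinder at (-2, 3.5) does not reach this height (z outside [9.5, 29]); Taking the union: the regions partially overlap (shared area 47.80 mm²), so overlapping operands fuse into one piece — 1 connected region; the cylinder at (11.5, 3) is not intersected at this z (z outside [13, 18]); After the difference (first − rest): none of the subtracted shapes is present at this height, so that combined region is unchanged — 1 connected region; (whole slice rotated 10° about Z — lengths, areas and connectivity unchanged). The outline is a single polygon with 15 vertices. Extrusion per mm of travel: 0.8 × 0.24 / (π × 0.875²) = 0.079824. Accumulating E over each segment gives final E = 8.1995.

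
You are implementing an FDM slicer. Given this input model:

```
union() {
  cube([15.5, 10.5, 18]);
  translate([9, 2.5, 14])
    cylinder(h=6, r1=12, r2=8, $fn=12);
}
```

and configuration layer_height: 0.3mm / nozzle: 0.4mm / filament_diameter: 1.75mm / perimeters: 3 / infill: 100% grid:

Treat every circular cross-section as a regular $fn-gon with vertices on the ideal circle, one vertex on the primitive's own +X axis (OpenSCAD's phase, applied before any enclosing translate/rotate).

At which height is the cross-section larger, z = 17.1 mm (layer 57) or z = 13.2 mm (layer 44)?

layer 57 (z = 17.1 mm)

Layer 57 (z = 17.1): the 15.5×10.5 cube contributes its full rectangle (area 162.75 mm²); the cone at (9, 2.5): at t=0.517 of its height the radius interpolates to r₁+(r₂−r₁)t = 9.933, giving a regular 12-gon of that circumradius (area = (12/2)·9.933²·sin(360°/12) = 296.01 mm²); Combining (union): the regions partially overlap — summed areas 458.76 mm² minus the doubly-counted overlap 156.22 mm² gives 302.55 mm² — area = 302.55 mm². So its area = 302.55 mm². Layer 44 (z = 13.2): the cube (footprint 15.5×10.5) is included at this height (area 162.75 mm²); the cone at (9, 2.5) is absent (z outside [14, 20]); Combining (union): only the 15.5×10.5 cube is present, so the union is just that shape — area = 162.75 mm². So its area = 162.75 mm². Layer 57 is larger (302.55 vs 162.75 mm²).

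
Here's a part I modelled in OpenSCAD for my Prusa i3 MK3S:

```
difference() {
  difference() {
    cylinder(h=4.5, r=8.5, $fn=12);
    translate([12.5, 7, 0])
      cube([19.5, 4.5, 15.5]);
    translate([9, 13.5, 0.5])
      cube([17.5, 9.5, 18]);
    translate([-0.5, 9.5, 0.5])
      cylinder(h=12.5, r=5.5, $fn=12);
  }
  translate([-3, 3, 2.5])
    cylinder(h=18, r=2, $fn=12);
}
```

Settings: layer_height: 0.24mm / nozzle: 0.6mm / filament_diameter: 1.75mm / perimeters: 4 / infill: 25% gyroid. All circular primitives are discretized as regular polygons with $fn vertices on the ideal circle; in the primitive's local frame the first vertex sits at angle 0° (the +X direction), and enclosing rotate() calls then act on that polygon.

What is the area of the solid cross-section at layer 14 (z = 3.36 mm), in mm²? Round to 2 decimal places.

At z = 3.36 mm: the cylinder: section is a regular 12-gon, circumradius r=8.5 (area = (12/2)·8.500²·sin(360°/12) = 216.75 mm²); the 19.5×4.5 cube at (12.5, 7) contributes its full rectangle (area 87.75 mm²); the cube at (9, 13.5) (footprint 17.5×9.5) is included at this height (area 166.25 mm²); the cylinder at (-0.5, 9.5): section is a regular 12-gon, circumradius r=5.5 (area = (12/2)·5.500²·sin(360°/12) = 90.75 mm²); Taking the first minus the rest: starting from the r=8.5 cylinder (216.75 mm²), the 19.5×4.5 cube at (12.5, 7) misses the remaining region (no effect); the 17.5×9.5 cube at (9, 13.5) misses the remaining region (no effect); the r=5.5 cylinder at (-0.5, 9.5) partially overlaps it — only the 27.38 mm² overlap (of its 90.75 mm²) is removed, clipping the outline — area = 189.37 mm²; the r=2 cylinder at (-3, 3) contributes a regular 12-gon of circumradius 2 (area = (12/2)·2.000²·sin(360°/12) = 12.00 mm²); After the difference (first − rest): starting from the result so far (189.37 mm²), the r=2 cylinder at (-3, 3) partially overlaps it — only the 11.51 mm² overlap (of its 12.00 mm²) is removed, clipping the outline — area = 177.86 mm². Overall, the cross-section is a single solid region. Net area = 177.86 mm².

177.86 mm²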